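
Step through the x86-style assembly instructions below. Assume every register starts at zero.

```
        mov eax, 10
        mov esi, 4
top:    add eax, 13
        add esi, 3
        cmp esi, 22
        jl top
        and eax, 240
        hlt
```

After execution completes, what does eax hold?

after mov eax, 10: eax=10
after mov esi, 4: esi=4
after add eax, 13: eax=10+13=23
after add esi, 3: esi=4+3=7
cmp esi, 22  (cmp 7,22)
jl top: taken
after add eax, 13: eax=23+13=36
after add esi, 3: esi=7+3=10
cmp esi, 22  (cmp 10,22)
jl top: taken
after add eax, 13: eax=36+13=49
after add esi, 3: esi=10+3=13
cmp esi, 22  (cmp 13,22)
jl top: taken
after add eax, 13: eax=49+13=62
after add esi, 3: esi=13+3=16
cmp esi, 22  (cmp 16,22)
jl top: taken
after add eax, 13: eax=62+13=75
after add esi, 3: esi=16+3=19
cmp esi, 22  (cmp 19,22)
jl top: taken
after add eax, 13: eax=75+13=88
after add esi, 3: esi=19+3=22
cmp esi, 22  (cmp 22,22)
jl top: not taken
after and eax, 240: eax=88&240=80
halt.

80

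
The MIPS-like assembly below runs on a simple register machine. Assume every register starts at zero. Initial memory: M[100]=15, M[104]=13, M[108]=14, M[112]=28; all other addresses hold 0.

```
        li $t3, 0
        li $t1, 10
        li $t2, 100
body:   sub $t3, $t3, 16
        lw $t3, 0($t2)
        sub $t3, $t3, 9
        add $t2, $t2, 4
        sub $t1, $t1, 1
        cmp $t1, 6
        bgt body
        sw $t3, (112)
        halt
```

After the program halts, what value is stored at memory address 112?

19

$t3=0
$t1=10
$t2=100
$t3=0-16=-16
$t3=M[100]=15
$t3=15-9=6
$t2=100+4=104
$t1=10-1=9
cmp $t1, 6  (cmp 9,6)
bgt body: taken
$t3=6-16=-10
$t3=M[104]=13
$t3=13-9=4
$t2=104+4=108
$t1=9-1=8
cmp $t1, 6  (cmp 8,6)
bgt body: taken
$t3=4-16=-12
$t3=M[108]=14
$t3=14-9=5
$t2=108+4=112
$t1=8-1=7
cmp $t1, 6  (cmp 7,6)
bgt body: taken
$t3=5-16=-11
$t3=M[112]=28
$t3=28-9=19
$t2=112+4=116
$t1=7-1=6
cmp $t1, 6  (cmp 6,6)
bgt body: not taken
sw $t3, (112) → M[112]=19
halt.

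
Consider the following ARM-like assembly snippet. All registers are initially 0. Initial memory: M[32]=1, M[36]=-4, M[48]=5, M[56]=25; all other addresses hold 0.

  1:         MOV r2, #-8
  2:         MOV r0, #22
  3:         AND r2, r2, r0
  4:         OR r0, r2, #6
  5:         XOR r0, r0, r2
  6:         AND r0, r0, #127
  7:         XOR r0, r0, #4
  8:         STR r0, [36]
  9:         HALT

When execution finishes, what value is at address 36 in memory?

2

r2=-8
r0=22
r2=(-8)&22=16
r0=16|6=22
r0=22^16=6
r0=6&127=6
r0=6^4=2
STR r0, [36] → M[36]=2
halt.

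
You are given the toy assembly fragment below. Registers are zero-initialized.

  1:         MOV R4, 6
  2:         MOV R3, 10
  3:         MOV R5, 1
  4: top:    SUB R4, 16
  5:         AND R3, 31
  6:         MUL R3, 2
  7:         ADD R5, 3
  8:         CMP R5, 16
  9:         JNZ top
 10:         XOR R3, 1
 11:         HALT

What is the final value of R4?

-74

R4=6
R3=10
R5=1
R4=6-16=-10
R3=10&31=10
R3=10*2=20
R5=1+3=4
CMP R5, 16  (cmp 4,16)
JNZ top: taken
R4=(-10)-16=-26
R3=20&31=20
R3=20*2=40
R5=4+3=7
CMP R5, 16  (cmp 7,16)
JNZ top: taken
R4=(-26)-16=-42
R3=40&31=8
R3=8*2=16
R5=7+3=10
CMP R5, 16  (cmp 10,16)
JNZ top: taken
R4=(-42)-16=-58
R3=16&31=16
R3=16*2=32
R5=10+3=13
CMP R5, 16  (cmp 13,16)
JNZ top: taken
R4=(-58)-16=-74
R3=32&31=0
R3=0*2=0
R5=13+3=16
CMP R5, 16  (cmp 16,16)
JNZ top: not taken
R3=0^1=1
halt.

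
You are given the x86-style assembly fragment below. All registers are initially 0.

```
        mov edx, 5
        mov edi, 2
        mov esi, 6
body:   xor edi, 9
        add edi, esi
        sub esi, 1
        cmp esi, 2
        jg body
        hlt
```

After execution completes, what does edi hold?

20

edx=5
edi=2
esi=6
edi=2^9=11
edi=11+6=17
esi=6-1=5
cmp esi, 2  (cmp 5,2)
jg body: taken
edi=17^9=24
edi=24+5=29
esi=5-1=4
cmp esi, 2  (cmp 4,2)
jg body: taken
edi=29^9=20
edi=20+4=24
esi=4-1=3
cmp esi, 2  (cmp 3,2)
jg body: taken
edi=24^9=17
edi=17+3=20
esi=3-1=2
cmp esi, 2  (cmp 2,2)
jg body: not taken
halt.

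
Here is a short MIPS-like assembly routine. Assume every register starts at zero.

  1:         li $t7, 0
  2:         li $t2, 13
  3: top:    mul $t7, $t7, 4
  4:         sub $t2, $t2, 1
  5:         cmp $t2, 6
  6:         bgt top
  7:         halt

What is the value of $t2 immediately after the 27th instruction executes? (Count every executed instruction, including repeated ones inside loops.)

$t7=0
$t2=13
$t7=0*4=0
$t2=13-1=12
cmp $t2, 6  (cmp 12,6)
bgt top: taken
$t7=0*4=0
$t2=12-1=11
cmp $t2, 6  (cmp 11,6)
bgt top: taken
$t7=0*4=0
$t2=11-1=10
cmp $t2, 6  (cmp 10,6)
bgt top: taken
$t7=0*4=0
$t2=10-1=9
cmp $t2, 6  (cmp 9,6)
bgt top: taken
$t7=0*4=0
$t2=9-1=8
cmp $t2, 6  (cmp 8,6)
bgt top: taken
$t7=0*4=0
$t2=8-1=7
cmp $t2, 6  (cmp 7,6)
bgt top: taken
$t7=0*4=0
After step 27: $t2 = 7.

7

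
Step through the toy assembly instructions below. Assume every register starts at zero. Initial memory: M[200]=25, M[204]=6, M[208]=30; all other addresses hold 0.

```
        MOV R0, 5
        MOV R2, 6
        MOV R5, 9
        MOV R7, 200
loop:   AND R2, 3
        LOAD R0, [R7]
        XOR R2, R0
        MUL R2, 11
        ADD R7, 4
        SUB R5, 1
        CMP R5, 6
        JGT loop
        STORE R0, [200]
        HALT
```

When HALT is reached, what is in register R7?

212

MOV R0, 5 → R0=5
MOV R2, 6 → R2=6
MOV R5, 9 → R5=9
MOV R7, 200 → R7=200
AND R2, 3 → R2=6&3=2
LOAD R0, [R7] → R0=M[200]=25
XOR R2, R0 → R2=2^25=27
MUL R2, 11 → R2=27*11=297
ADD R7, 4 → R7=200+4=204
SUB R5, 1 → R5=9-1=8
CMP R5, 6  (cmp 8,6)
JGT loop: taken
AND R2, 3 → R2=297&3=1
LOAD R0, [R7] → R0=M[204]=6
XOR R2, R0 → R2=1^6=7
MUL R2, 11 → R2=7*11=77
ADD R7, 4 → R7=204+4=208
SUB R5, 1 → R5=8-1=7
CMP R5, 6  (cmp 7,6)
JGT loop: taken
AND R2, 3 → R2=77&3=1
LOAD R0, [R7] → R0=M[208]=30
XOR R2, R0 → R2=1^30=31
MUL R2, 11 → R2=31*11=341
ADD R7, 4 → R7=208+4=212
SUB R5, 1 → R5=7-1=6
CMP R5, 6  (cmp 6,6)
JGT loop: not taken
STORE R0, [200] → M[200]=30
halt.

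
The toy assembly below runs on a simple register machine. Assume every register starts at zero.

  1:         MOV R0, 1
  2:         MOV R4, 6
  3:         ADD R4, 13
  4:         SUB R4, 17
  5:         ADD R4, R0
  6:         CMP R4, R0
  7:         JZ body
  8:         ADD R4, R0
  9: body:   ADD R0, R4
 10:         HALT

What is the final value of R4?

4

R0=1
R4=6
R4=6+13=19
R4=19-17=2
R4=2+1=3
CMP R4, R0  (cmp 3,1)
JZ body: not taken
R4=3+1=4
R0=1+4=5
halt.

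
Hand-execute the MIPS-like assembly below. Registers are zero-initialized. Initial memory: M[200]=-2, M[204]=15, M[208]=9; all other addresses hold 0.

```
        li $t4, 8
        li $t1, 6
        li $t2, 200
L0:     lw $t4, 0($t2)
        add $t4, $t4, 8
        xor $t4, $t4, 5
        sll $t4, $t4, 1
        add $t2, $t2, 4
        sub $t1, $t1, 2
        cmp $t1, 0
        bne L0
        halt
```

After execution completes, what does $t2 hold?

after li $t4, 8: $t4=8
after li $t1, 6: $t1=6
after li $t2, 200: $t2=200
after lw $t4, 0($t2): $t4=M[200]=-2
after add $t4, $t4, 8: $t4=(-2)+8=6
after xor $t4, $t4, 5: $t4=6^5=3
after sll $t4, $t4, 1: $t4=3<<1=6
after add $t2, $t2, 4: $t2=200+4=204
after sub $t1, $t1, 2: $t1=6-2=4
cmp $t1, 0  (cmp 4,0)
bne L0: taken
after lw $t4, 0($t2): $t4=M[204]=15
after add $t4, $t4, 8: $t4=15+8=23
after xor $t4, $t4, 5: $t4=23^5=18
after sll $t4, $t4, 1: $t4=18<<1=36
after add $t2, $t2, 4: $t2=204+4=208
after sub $t1, $t1, 2: $t1=4-2=2
cmp $t1, 0  (cmp 2,0)
bne L0: taken
after lw $t4, 0($t2): $t4=M[208]=9
after add $t4, $t4, 8: $t4=9+8=17
after xor $t4, $t4, 5: $t4=17^5=20
after sll $t4, $t4, 1: $t4=20<<1=40
after add $t2, $t2, 4: $t2=208+4=212
after sub $t1, $t1, 2: $t1=2-2=0
cmp $t1, 0  (cmp 0,0)
bne L0: not taken
halt.

212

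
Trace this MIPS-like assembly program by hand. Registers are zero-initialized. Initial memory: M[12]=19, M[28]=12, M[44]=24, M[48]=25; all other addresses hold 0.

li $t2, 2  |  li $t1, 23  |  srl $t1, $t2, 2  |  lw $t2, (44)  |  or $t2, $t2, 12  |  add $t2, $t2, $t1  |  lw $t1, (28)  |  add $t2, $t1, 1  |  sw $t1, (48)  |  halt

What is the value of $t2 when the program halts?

after li $t2, 2: $t2=2
after li $t1, 23: $t1=23
after srl $t1, $t2, 2: $t1=2>>2=0
after lw $t2, (44): $t2=M[44]=24
after or $t2, $t2, 12: $t2=24|12=28
after add $t2, $t2, $t1: $t2=28+0=28
after lw $t1, (28): $t1=M[28]=12
after add $t2, $t1, 1: $t2=12+1=13
sw $t1, (48) → M[48]=12
halt.

13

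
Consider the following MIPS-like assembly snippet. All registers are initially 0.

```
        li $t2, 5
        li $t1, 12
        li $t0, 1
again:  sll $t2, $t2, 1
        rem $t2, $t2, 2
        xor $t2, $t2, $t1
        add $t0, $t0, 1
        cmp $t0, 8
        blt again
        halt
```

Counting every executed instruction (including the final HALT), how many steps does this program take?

46

li $t2, 5 → $t2=5
li $t1, 12 → $t1=12
li $t0, 1 → $t0=1
sll $t2, $t2, 1 → $t2=5<<1=10
rem $t2, $t2, 2 → $t2=10%2=0
xor $t2, $t2, $t1 → $t2=0^12=12
add $t0, $t0, 1 → $t0=1+1=2
cmp $t0, 8  (cmp 2,8)
blt again: taken
sll $t2, $t2, 1 → $t2=12<<1=24
rem $t2, $t2, 2 → $t2=24%2=0
xor $t2, $t2, $t1 → $t2=0^12=12
add $t0, $t0, 1 → $t0=2+1=3
cmp $t0, 8  (cmp 3,8)
blt again: taken
sll $t2, $t2, 1 → $t2=12<<1=24
rem $t2, $t2, 2 → $t2=24%2=0
xor $t2, $t2, $t1 → $t2=0^12=12
add $t0, $t0, 1 → $t0=3+1=4
cmp $t0, 8  (cmp 4,8)
blt again: taken
sll $t2, $t2, 1 → $t2=12<<1=24
rem $t2, $t2, 2 → $t2=24%2=0
xor $t2, $t2, $t1 → $t2=0^12=12
add $t0, $t0, 1 → $t0=4+1=5
cmp $t0, 8  (cmp 5,8)
blt again: taken
sll $t2, $t2, 1 → $t2=12<<1=24
rem $t2, $t2, 2 → $t2=24%2=0
xor $t2, $t2, $t1 → $t2=0^12=12
add $t0, $t0, 1 → $t0=5+1=6
cmp $t0, 8  (cmp 6,8)
blt again: taken
sll $t2, $t2, 1 → $t2=12<<1=24
rem $t2, $t2, 2 → $t2=24%2=0
xor $t2, $t2, $t1 → $t2=0^12=12
add $t0, $t0, 1 → $t0=6+1=7
cmp $t0, 8  (cmp 7,8)
blt again: taken
sll $t2, $t2, 1 → $t2=12<<1=24
rem $t2, $t2, 2 → $t2=24%2=0
xor $t2, $t2, $t1 → $t2=0^12=12
add $t0, $t0, 1 → $t0=7+1=8
cmp $t0, 8  (cmp 8,8)
blt again: not taken
halt.
Total executed instructions: 46.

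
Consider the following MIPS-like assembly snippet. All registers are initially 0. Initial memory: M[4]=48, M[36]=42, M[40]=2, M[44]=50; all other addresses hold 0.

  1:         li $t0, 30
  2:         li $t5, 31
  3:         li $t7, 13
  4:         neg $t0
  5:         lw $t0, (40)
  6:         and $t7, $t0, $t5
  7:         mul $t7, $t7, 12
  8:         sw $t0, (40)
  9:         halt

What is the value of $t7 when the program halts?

li $t0, 30 → $t0=30
li $t5, 31 → $t5=31
li $t7, 13 → $t7=13
neg $t0 → $t0=-(30)=-30
lw $t0, (40) → $t0=M[40]=2
and $t7, $t0, $t5 → $t7=2&31=2
mul $t7, $t7, 12 → $t7=2*12=24
sw $t0, (40) → M[40]=2
halt.

24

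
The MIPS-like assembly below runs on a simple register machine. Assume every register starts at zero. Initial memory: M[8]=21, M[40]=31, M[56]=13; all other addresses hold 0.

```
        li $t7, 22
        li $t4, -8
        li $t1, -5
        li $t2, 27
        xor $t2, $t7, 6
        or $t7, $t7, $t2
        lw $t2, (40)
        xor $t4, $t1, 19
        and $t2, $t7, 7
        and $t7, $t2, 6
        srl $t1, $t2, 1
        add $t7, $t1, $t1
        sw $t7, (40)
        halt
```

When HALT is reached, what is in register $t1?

after li $t7, 22: $t7=22
after li $t4, -8: $t4=-8
after li $t1, -5: $t1=-5
after li $t2, 27: $t2=27
after xor $t2, $t7, 6: $t2=22^6=16
after or $t7, $t7, $t2: $t7=22|16=22
after lw $t2, (40): $t2=M[40]=31
after xor $t4, $t1, 19: $t4=(-5)^19=-24
after and $t2, $t7, 7: $t2=22&7=6
after and $t7, $t2, 6: $t7=6&6=6
after srl $t1, $t2, 1: $t1=6>>1=3
after add $t7, $t1, $t1: $t7=3+3=6
sw $t7, (40) → M[40]=6
halt.

3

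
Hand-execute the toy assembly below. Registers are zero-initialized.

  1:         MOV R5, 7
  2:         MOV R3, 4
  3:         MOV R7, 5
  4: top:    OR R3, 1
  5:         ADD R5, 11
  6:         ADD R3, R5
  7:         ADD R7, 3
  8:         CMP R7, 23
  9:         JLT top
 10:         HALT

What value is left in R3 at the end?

280

MOV R5, 7 → R5=7
MOV R3, 4 → R3=4
MOV R7, 5 → R7=5
OR R3, 1 → R3=4|1=5
ADD R5, 11 → R5=7+11=18
ADD R3, R5 → R3=5+18=23
ADD R7, 3 → R7=5+3=8
CMP R7, 23  (cmp 8,23)
JLT top: taken
OR R3, 1 → R3=23|1=23
ADD R5, 11 → R5=18+11=29
ADD R3, R5 → R3=23+29=52
ADD R7, 3 → R7=8+3=11
CMP R7, 23  (cmp 11,23)
JLT top: taken
OR R3, 1 → R3=52|1=53
ADD R5, 11 → R5=29+11=40
ADD R3, R5 → R3=53+40=93
ADD R7, 3 → R7=11+3=14
CMP R7, 23  (cmp 14,23)
JLT top: taken
OR R3, 1 → R3=93|1=93
ADD R5, 11 → R5=40+11=51
ADD R3, R5 → R3=93+51=144
ADD R7, 3 → R7=14+3=17
CMP R7, 23  (cmp 17,23)
JLT top: taken
OR R3, 1 → R3=144|1=145
ADD R5, 11 → R5=51+11=62
ADD R3, R5 → R3=145+62=207
ADD R7, 3 → R7=17+3=20
CMP R7, 23  (cmp 20,23)
JLT top: taken
OR R3, 1 → R3=207|1=207
ADD R5, 11 → R5=62+11=73
ADD R3, R5 → R3=207+73=280
ADD R7, 3 → R7=20+3=23
CMP R7, 23  (cmp 23,23)
JLT top: not taken
halt.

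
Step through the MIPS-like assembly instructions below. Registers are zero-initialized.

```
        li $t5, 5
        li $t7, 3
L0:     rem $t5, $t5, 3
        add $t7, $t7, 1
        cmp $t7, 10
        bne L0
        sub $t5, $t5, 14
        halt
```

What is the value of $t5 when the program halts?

$t5=5
$t7=3
$t5=5%3=2
$t7=3+1=4
cmp $t7, 10  (cmp 4,10)
bne L0: taken
$t5=2%3=2
$t7=4+1=5
cmp $t7, 10  (cmp 5,10)
bne L0: taken
$t5=2%3=2
$t7=5+1=6
cmp $t7, 10  (cmp 6,10)
bne L0: taken
$t5=2%3=2
$t7=6+1=7
cmp $t7, 10  (cmp 7,10)
bne L0: taken
$t5=2%3=2
$t7=7+1=8
cmp $t7, 10  (cmp 8,10)
bne L0: taken
$t5=2%3=2
$t7=8+1=9
cmp $t7, 10  (cmp 9,10)
bne L0: taken
$t5=2%3=2
$t7=9+1=10
cmp $t7, 10  (cmp 10,10)
bne L0: not taken
$t5=2-14=-12
halt.

-12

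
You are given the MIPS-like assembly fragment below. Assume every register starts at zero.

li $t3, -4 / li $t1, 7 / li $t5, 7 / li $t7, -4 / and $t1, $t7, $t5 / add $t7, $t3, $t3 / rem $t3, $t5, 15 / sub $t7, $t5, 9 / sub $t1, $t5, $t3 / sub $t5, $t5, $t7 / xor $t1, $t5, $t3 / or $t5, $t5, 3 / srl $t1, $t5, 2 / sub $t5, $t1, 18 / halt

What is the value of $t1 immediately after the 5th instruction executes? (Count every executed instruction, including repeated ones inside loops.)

4

after li $t3, -4: $t3=-4
after li $t1, 7: $t1=7
after li $t5, 7: $t5=7
after li $t7, -4: $t7=-4
after and $t1, $t7, $t5: $t1=(-4)&7=4
After step 5: $t1 = 4.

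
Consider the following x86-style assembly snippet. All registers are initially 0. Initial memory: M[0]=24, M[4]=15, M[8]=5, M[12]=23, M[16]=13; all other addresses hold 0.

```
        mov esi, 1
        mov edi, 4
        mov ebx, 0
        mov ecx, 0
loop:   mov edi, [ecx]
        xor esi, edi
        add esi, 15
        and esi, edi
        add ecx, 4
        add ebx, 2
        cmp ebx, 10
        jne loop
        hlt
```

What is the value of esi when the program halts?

8

esi=1
edi=4
ebx=0
ecx=0
edi=M[0]=24
esi=1^24=25
esi=25+15=40
esi=40&24=8
ecx=0+4=4
ebx=0+2=2
cmp ebx, 10  (cmp 2,10)
jne loop: taken
edi=M[4]=15
esi=8^15=7
esi=7+15=22
esi=22&15=6
ecx=4+4=8
ebx=2+2=4
cmp ebx, 10  (cmp 4,10)
jne loop: taken
edi=M[8]=5
esi=6^5=3
esi=3+15=18
esi=18&5=0
ecx=8+4=12
ebx=4+2=6
cmp ebx, 10  (cmp 6,10)
jne loop: taken
edi=M[12]=23
esi=0^23=23
esi=23+15=38
esi=38&23=6
ecx=12+4=16
ebx=6+2=8
cmp ebx, 10  (cmp 8,10)
jne loop: taken
edi=M[16]=13
esi=6^13=11
esi=11+15=26
esi=26&13=8
ecx=16+4=20
ebx=8+2=10
cmp ebx, 10  (cmp 10,10)
jne loop: not taken
halt.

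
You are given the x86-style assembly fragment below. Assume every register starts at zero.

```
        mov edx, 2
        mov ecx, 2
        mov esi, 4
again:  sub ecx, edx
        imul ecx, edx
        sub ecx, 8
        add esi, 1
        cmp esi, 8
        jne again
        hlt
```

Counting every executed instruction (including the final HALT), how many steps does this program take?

mov edx, 2 → edx=2
mov ecx, 2 → ecx=2
mov esi, 4 → esi=4
sub ecx, edx → ecx=2-2=0
imul ecx, edx → ecx=0*2=0
sub ecx, 8 → ecx=0-8=-8
add esi, 1 → esi=4+1=5
cmp esi, 8  (cmp 5,8)
jne again: taken
sub ecx, edx → ecx=(-8)-2=-10
imul ecx, edx → ecx=(-10)*2=-20
sub ecx, 8 → ecx=(-20)-8=-28
add esi, 1 → esi=5+1=6
cmp esi, 8  (cmp 6,8)
jne again: taken
sub ecx, edx → ecx=(-28)-2=-30
imul ecx, edx → ecx=(-30)*2=-60
sub ecx, 8 → ecx=(-60)-8=-68
add esi, 1 → esi=6+1=7
cmp esi, 8  (cmp 7,8)
jne again: taken
sub ecx, edx → ecx=(-68)-2=-70
imul ecx, edx → ecx=(-70)*2=-140
sub ecx, 8 → ecx=(-140)-8=-148
add esi, 1 → esi=7+1=8
cmp esi, 8  (cmp 8,8)
jne again: not taken
halt.
Total executed instructions: 28.

28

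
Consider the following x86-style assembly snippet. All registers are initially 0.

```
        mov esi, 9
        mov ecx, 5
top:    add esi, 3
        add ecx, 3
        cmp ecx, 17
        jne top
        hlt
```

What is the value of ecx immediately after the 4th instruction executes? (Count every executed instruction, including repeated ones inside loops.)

mov esi, 9 → esi=9
mov ecx, 5 → ecx=5
add esi, 3 → esi=9+3=12
add ecx, 3 → ecx=5+3=8
After step 4: ecx = 8.

8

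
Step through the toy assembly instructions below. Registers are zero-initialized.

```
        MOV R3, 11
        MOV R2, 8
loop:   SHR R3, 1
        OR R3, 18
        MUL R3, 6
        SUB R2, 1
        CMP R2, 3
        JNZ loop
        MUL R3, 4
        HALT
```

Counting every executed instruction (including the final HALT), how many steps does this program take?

after MOV R3, 11: R3=11
after MOV R2, 8: R2=8
after SHR R3, 1: R3=11>>1=5
after OR R3, 18: R3=5|18=23
after MUL R3, 6: R3=23*6=138
after SUB R2, 1: R2=8-1=7
CMP R2, 3  (cmp 7,3)
JNZ loop: taken
after SHR R3, 1: R3=138>>1=69
after OR R3, 18: R3=69|18=87
after MUL R3, 6: R3=87*6=522
after SUB R2, 1: R2=7-1=6
CMP R2, 3  (cmp 6,3)
JNZ loop: taken
after SHR R3, 1: R3=522>>1=261
after OR R3, 18: R3=261|18=279
after MUL R3, 6: R3=279*6=1674
after SUB R2, 1: R2=6-1=5
CMP R2, 3  (cmp 5,3)
JNZ loop: taken
after SHR R3, 1: R3=1674>>1=837
after OR R3, 18: R3=837|18=855
after MUL R3, 6: R3=855*6=5130
after SUB R2, 1: R2=5-1=4
CMP R2, 3  (cmp 4,3)
JNZ loop: taken
after SHR R3, 1: R3=5130>>1=2565
after OR R3, 18: R3=2565|18=2583
after MUL R3, 6: R3=2583*6=15498
after SUB R2, 1: R2=4-1=3
CMP R2, 3  (cmp 3,3)
JNZ loop: not taken
after MUL R3, 4: R3=15498*4=61992
halt.
Total executed instructions: 34.

34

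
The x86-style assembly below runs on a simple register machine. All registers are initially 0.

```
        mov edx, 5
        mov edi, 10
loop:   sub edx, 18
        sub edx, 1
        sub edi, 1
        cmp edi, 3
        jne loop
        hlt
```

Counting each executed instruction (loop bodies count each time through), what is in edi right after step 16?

7

after mov edx, 5: edx=5
after mov edi, 10: edi=10
after sub edx, 18: edx=5-18=-13
after sub edx, 1: edx=(-13)-1=-14
after sub edi, 1: edi=10-1=9
cmp edi, 3  (cmp 9,3)
jne loop: taken
after sub edx, 18: edx=(-14)-18=-32
after sub edx, 1: edx=(-32)-1=-33
after sub edi, 1: edi=9-1=8
cmp edi, 3  (cmp 8,3)
jne loop: taken
after sub edx, 18: edx=(-33)-18=-51
after sub edx, 1: edx=(-51)-1=-52
after sub edi, 1: edi=8-1=7
cmp edi, 3  (cmp 7,3)
After step 16: edi = 7.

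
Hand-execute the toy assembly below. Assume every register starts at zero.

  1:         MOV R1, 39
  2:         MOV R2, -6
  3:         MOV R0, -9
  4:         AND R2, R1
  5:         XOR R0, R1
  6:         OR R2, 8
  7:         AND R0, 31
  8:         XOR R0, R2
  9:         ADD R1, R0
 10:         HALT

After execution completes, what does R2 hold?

42

after MOV R1, 39: R1=39
after MOV R2, -6: R2=-6
after MOV R0, -9: R0=-9
after AND R2, R1: R2=(-6)&39=34
after XOR R0, R1: R0=(-9)^39=-48
after OR R2, 8: R2=34|8=42
after AND R0, 31: R0=(-48)&31=16
after XOR R0, R2: R0=16^42=58
after ADD R1, R0: R1=39+58=97
halt.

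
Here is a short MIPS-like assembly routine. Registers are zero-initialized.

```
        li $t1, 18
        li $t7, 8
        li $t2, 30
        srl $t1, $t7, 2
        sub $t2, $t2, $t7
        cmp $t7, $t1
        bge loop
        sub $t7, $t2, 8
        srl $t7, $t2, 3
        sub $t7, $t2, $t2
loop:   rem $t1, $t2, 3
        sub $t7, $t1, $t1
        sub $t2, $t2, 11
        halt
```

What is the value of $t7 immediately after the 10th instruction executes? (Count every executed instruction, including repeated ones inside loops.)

li $t1, 18 → $t1=18
li $t7, 8 → $t7=8
li $t2, 30 → $t2=30
srl $t1, $t7, 2 → $t1=8>>2=2
sub $t2, $t2, $t7 → $t2=30-8=22
cmp $t7, $t1  (cmp 8,2)
bge loop: taken
rem $t1, $t2, 3 → $t1=22%3=1
sub $t7, $t1, $t1 → $t7=1-1=0
sub $t2, $t2, 11 → $t2=22-11=11
After step 10: $t7 = 0.

0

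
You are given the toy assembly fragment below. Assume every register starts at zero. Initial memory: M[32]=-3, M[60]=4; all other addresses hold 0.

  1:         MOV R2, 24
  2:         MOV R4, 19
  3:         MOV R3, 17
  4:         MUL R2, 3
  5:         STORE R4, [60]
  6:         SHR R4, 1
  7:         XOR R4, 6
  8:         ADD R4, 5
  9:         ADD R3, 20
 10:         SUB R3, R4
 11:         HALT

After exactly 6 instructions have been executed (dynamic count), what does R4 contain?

MOV R2, 24 → R2=24
MOV R4, 19 → R4=19
MOV R3, 17 → R3=17
MUL R2, 3 → R2=24*3=72
STORE R4, [60] → M[60]=19
SHR R4, 1 → R4=19>>1=9
After step 6: R4 = 9.

9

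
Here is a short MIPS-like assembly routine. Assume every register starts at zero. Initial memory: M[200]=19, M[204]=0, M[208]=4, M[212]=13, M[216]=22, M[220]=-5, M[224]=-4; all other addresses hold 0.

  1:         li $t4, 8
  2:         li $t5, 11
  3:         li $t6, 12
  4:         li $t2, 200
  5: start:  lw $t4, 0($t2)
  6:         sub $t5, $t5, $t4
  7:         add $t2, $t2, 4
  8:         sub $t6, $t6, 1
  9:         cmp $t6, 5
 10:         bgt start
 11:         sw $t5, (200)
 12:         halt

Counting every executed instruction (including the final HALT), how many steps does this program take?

48

after li $t4, 8: $t4=8
after li $t5, 11: $t5=11
after li $t6, 12: $t6=12
after li $t2, 200: $t2=200
after lw $t4, 0($t2): $t4=M[200]=19
after sub $t5, $t5, $t4: $t5=11-19=-8
after add $t2, $t2, 4: $t2=200+4=204
after sub $t6, $t6, 1: $t6=12-1=11
cmp $t6, 5  (cmp 11,5)
bgt start: taken
after lw $t4, 0($t2): $t4=M[204]=0
after sub $t5, $t5, $t4: $t5=(-8)-0=-8
after add $t2, $t2, 4: $t2=204+4=208
after sub $t6, $t6, 1: $t6=11-1=10
cmp $t6, 5  (cmp 10,5)
bgt start: taken
after lw $t4, 0($t2): $t4=M[208]=4
after sub $t5, $t5, $t4: $t5=(-8)-4=-12
after add $t2, $t2, 4: $t2=208+4=212
after sub $t6, $t6, 1: $t6=10-1=9
cmp $t6, 5  (cmp 9,5)
bgt start: taken
after lw $t4, 0($t2): $t4=M[212]=13
after sub $t5, $t5, $t4: $t5=(-12)-13=-25
after add $t2, $t2, 4: $t2=212+4=216
after sub $t6, $t6, 1: $t6=9-1=8
cmp $t6, 5  (cmp 8,5)
bgt start: taken
after lw $t4, 0($t2): $t4=M[216]=22
after sub $t5, $t5, $t4: $t5=(-25)-22=-47
after add $t2, $t2, 4: $t2=216+4=220
after sub $t6, $t6, 1: $t6=8-1=7
cmp $t6, 5  (cmp 7,5)
bgt start: taken
after lw $t4, 0($t2): $t4=M[220]=-5
after sub $t5, $t5, $t4: $t5=(-47)-(-5)=-42
after add $t2, $t2, 4: $t2=220+4=224
after sub $t6, $t6, 1: $t6=7-1=6
cmp $t6, 5  (cmp 6,5)
bgt start: taken
after lw $t4, 0($t2): $t4=M[224]=-4
after sub $t5, $t5, $t4: $t5=(-42)-(-4)=-38
after add $t2, $t2, 4: $t2=224+4=228
after sub $t6, $t6, 1: $t6=6-1=5
cmp $t6, 5  (cmp 5,5)
bgt start: not taken
sw $t5, (200) → M[200]=-38
halt.
Total executed instructions: 48.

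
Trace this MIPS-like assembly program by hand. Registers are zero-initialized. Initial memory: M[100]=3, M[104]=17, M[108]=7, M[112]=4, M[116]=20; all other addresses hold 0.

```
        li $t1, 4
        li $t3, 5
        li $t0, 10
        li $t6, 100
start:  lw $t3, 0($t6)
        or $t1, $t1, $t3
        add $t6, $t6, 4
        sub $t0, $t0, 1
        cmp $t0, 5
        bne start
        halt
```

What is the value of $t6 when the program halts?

120

$t1=4
$t3=5
$t0=10
$t6=100
$t3=M[100]=3
$t1=4|3=7
$t6=100+4=104
$t0=10-1=9
cmp $t0, 5  (cmp 9,5)
bne start: taken
$t3=M[104]=17
$t1=7|17=23
$t6=104+4=108
$t0=9-1=8
cmp $t0, 5  (cmp 8,5)
bne start: taken
$t3=M[108]=7
$t1=23|7=23
$t6=108+4=112
$t0=8-1=7
cmp $t0, 5  (cmp 7,5)
bne start: taken
$t3=M[112]=4
$t1=23|4=23
$t6=112+4=116
$t0=7-1=6
cmp $t0, 5  (cmp 6,5)
bne start: taken
$t3=M[116]=20
$t1=23|20=23
$t6=116+4=120
$t0=6-1=5
cmp $t0, 5  (cmp 5,5)
bne start: not taken
halt.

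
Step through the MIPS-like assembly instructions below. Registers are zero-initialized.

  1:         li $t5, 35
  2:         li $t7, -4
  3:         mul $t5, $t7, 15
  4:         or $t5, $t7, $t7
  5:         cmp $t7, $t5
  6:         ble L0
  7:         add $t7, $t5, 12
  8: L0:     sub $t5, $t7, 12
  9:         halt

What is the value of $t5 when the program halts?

$t5=35
$t7=-4
$t5=(-4)*15=-60
$t5=(-4)|(-4)=-4
cmp $t7, $t5  (cmp -4,-4)
ble L0: taken
$t5=(-4)-12=-16
halt.

-16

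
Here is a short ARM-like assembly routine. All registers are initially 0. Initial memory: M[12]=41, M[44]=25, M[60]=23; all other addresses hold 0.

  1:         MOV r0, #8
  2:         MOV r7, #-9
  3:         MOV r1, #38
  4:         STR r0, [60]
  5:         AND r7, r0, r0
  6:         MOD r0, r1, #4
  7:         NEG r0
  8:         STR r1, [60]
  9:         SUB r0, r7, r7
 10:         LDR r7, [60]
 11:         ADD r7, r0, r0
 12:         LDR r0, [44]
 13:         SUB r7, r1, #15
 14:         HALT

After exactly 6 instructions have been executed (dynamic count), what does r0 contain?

after MOV r0, #8: r0=8
after MOV r7, #-9: r7=-9
after MOV r1, #38: r1=38
STR r0, [60] → M[60]=8
after AND r7, r0, r0: r7=8&8=8
after MOD r0, r1, #4: r0=38%4=2
After step 6: r0 = 2.

2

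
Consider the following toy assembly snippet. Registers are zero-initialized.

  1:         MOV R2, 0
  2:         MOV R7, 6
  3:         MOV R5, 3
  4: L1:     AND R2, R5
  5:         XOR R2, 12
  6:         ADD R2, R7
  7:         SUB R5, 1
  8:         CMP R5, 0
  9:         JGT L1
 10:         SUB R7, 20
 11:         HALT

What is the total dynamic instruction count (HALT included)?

23

after MOV R2, 0: R2=0
after MOV R7, 6: R7=6
after MOV R5, 3: R5=3
after AND R2, R5: R2=0&3=0
after XOR R2, 12: R2=0^12=12
after ADD R2, R7: R2=12+6=18
after SUB R5, 1: R5=3-1=2
CMP R5, 0  (cmp 2,0)
JGT L1: taken
after AND R2, R5: R2=18&2=2
after XOR R2, 12: R2=2^12=14
after ADD R2, R7: R2=14+6=20
after SUB R5, 1: R5=2-1=1
CMP R5, 0  (cmp 1,0)
JGT L1: taken
after AND R2, R5: R2=20&1=0
after XOR R2, 12: R2=0^12=12
after ADD R2, R7: R2=12+6=18
after SUB R5, 1: R5=1-1=0
CMP R5, 0  (cmp 0,0)
JGT L1: not taken
after SUB R7, 20: R7=6-20=-14
halt.
Total executed instructions: 23.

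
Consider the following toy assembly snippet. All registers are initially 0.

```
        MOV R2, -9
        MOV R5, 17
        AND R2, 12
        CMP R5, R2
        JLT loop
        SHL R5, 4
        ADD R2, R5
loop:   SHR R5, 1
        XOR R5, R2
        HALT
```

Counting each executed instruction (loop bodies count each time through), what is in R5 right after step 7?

R2=-9
R5=17
R2=(-9)&12=4
CMP R5, R2  (cmp 17,4)
JLT loop: not taken
R5=17<<4=272
R2=4+272=276
After step 7: R5 = 272.

272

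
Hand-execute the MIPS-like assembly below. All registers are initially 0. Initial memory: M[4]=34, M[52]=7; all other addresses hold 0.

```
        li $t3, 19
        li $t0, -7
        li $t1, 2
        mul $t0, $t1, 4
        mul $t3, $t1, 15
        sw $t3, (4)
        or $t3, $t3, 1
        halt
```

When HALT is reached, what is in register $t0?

8

li $t3, 19 → $t3=19
li $t0, -7 → $t0=-7
li $t1, 2 → $t1=2
mul $t0, $t1, 4 → $t0=2*4=8
mul $t3, $t1, 15 → $t3=2*15=30
sw $t3, (4) → M[4]=30
or $t3, $t3, 1 → $t3=30|1=31
halt.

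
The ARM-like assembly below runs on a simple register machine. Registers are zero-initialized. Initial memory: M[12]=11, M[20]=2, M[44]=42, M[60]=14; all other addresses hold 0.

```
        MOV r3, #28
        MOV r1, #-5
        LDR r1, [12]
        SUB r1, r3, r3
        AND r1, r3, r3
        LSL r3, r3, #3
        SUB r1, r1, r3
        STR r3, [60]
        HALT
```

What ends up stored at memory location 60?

MOV r3, #28 → r3=28
MOV r1, #-5 → r1=-5
LDR r1, [12] → r1=M[12]=11
SUB r1, r3, r3 → r1=28-28=0
AND r1, r3, r3 → r1=28&28=28
LSL r3, r3, #3 → r3=28<<3=224
SUB r1, r1, r3 → r1=28-224=-196
STR r3, [60] → M[60]=224
halt.

224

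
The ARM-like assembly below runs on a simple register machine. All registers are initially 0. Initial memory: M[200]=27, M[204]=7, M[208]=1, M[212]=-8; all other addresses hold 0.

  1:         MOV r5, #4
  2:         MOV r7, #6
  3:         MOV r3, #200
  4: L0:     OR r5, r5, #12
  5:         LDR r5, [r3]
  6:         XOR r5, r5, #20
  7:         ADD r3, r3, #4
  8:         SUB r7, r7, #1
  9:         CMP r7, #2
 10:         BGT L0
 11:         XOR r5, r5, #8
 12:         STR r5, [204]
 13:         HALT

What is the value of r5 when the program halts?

-28

MOV r5, #4 → r5=4
MOV r7, #6 → r7=6
MOV r3, #200 → r3=200
OR r5, r5, #12 → r5=4|12=12
LDR r5, [r3] → r5=M[200]=27
XOR r5, r5, #20 → r5=27^20=15
ADD r3, r3, #4 → r3=200+4=204
SUB r7, r7, #1 → r7=6-1=5
CMP r7, #2  (cmp 5,2)
BGT L0: taken
OR r5, r5, #12 → r5=15|12=15
LDR r5, [r3] → r5=M[204]=7
XOR r5, r5, #20 → r5=7^20=19
ADD r3, r3, #4 → r3=204+4=208
SUB r7, r7, #1 → r7=5-1=4
CMP r7, #2  (cmp 4,2)
BGT L0: taken
OR r5, r5, #12 → r5=19|12=31
LDR r5, [r3] → r5=M[208]=1
XOR r5, r5, #20 → r5=1^20=21
ADD r3, r3, #4 → r3=208+4=212
SUB r7, r7, #1 → r7=4-1=3
CMP r7, #2  (cmp 3,2)
BGT L0: taken
OR r5, r5, #12 → r5=21|12=29
LDR r5, [r3] → r5=M[212]=-8
XOR r5, r5, #20 → r5=(-8)^20=-20
ADD r3, r3, #4 → r3=212+4=216
SUB r7, r7, #1 → r7=3-1=2
CMP r7, #2  (cmp 2,2)
BGT L0: not taken
XOR r5, r5, #8 → r5=(-20)^8=-28
STR r5, [204] → M[204]=-28
halt.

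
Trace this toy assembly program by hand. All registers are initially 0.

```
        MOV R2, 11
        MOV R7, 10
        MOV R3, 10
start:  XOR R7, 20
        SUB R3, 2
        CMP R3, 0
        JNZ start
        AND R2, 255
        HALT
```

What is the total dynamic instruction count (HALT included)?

25

after MOV R2, 11: R2=11
after MOV R7, 10: R7=10
after MOV R3, 10: R3=10
after XOR R7, 20: R7=10^20=30
after SUB R3, 2: R3=10-2=8
CMP R3, 0  (cmp 8,0)
JNZ start: taken
after XOR R7, 20: R7=30^20=10
after SUB R3, 2: R3=8-2=6
CMP R3, 0  (cmp 6,0)
JNZ start: taken
after XOR R7, 20: R7=10^20=30
after SUB R3, 2: R3=6-2=4
CMP R3, 0  (cmp 4,0)
JNZ start: taken
after XOR R7, 20: R7=30^20=10
after SUB R3, 2: R3=4-2=2
CMP R3, 0  (cmp 2,0)
JNZ start: taken
after XOR R7, 20: R7=10^20=30
after SUB R3, 2: R3=2-2=0
CMP R3, 0  (cmp 0,0)
JNZ start: not taken
after AND R2, 255: R2=11&255=11
halt.
Total executed instructions: 25.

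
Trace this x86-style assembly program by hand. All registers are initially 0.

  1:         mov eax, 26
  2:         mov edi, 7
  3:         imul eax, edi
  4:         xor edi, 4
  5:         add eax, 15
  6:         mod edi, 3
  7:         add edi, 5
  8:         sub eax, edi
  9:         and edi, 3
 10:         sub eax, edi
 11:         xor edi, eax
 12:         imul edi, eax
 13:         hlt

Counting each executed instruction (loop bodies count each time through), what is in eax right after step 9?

192

mov eax, 26 → eax=26
mov edi, 7 → edi=7
imul eax, edi → eax=26*7=182
xor edi, 4 → edi=7^4=3
add eax, 15 → eax=182+15=197
mod edi, 3 → edi=3%3=0
add edi, 5 → edi=0+5=5
sub eax, edi → eax=197-5=192
and edi, 3 → edi=5&3=1
After step 9: eax = 192.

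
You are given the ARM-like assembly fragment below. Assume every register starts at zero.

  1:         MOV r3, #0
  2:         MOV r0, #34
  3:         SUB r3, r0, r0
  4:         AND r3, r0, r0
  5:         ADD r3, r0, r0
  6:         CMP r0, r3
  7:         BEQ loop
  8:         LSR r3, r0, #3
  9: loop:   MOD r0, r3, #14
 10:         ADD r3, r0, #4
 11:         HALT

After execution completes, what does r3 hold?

8

MOV r3, #0 → r3=0
MOV r0, #34 → r0=34
SUB r3, r0, r0 → r3=34-34=0
AND r3, r0, r0 → r3=34&34=34
ADD r3, r0, r0 → r3=34+34=68
CMP r0, r3  (cmp 34,68)
BEQ loop: not taken
LSR r3, r0, #3 → r3=34>>3=4
MOD r0, r3, #14 → r0=4%14=4
ADD r3, r0, #4 → r3=4+4=8
halt.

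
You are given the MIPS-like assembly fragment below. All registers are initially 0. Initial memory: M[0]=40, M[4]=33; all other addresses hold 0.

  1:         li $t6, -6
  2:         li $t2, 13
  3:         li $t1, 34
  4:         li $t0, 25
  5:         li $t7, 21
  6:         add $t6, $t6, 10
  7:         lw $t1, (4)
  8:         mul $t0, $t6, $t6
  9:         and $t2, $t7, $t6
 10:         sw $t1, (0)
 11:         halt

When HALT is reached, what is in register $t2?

4

li $t6, -6 → $t6=-6
li $t2, 13 → $t2=13
li $t1, 34 → $t1=34
li $t0, 25 → $t0=25
li $t7, 21 → $t7=21
add $t6, $t6, 10 → $t6=(-6)+10=4
lw $t1, (4) → $t1=M[4]=33
mul $t0, $t6, $t6 → $t0=4*4=16
and $t2, $t7, $t6 → $t2=21&4=4
sw $t1, (0) → M[0]=33
halt.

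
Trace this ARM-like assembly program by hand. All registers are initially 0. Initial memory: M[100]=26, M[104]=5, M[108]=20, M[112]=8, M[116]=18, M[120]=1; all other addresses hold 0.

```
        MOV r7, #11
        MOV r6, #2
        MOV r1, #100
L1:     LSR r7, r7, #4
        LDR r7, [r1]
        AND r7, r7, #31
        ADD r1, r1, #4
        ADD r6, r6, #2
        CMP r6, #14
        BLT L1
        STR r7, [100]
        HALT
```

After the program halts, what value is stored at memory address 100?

1

after MOV r7, #11: r7=11
after MOV r6, #2: r6=2
after MOV r1, #100: r1=100
after LSR r7, r7, #4: r7=11>>4=0
after LDR r7, [r1]: r7=M[100]=26
after AND r7, r7, #31: r7=26&31=26
after ADD r1, r1, #4: r1=100+4=104
after ADD r6, r6, #2: r6=2+2=4
CMP r6, #14  (cmp 4,14)
BLT L1: taken
after LSR r7, r7, #4: r7=26>>4=1
after LDR r7, [r1]: r7=M[104]=5
after AND r7, r7, #31: r7=5&31=5
after ADD r1, r1, #4: r1=104+4=108
after ADD r6, r6, #2: r6=4+2=6
CMP r6, #14  (cmp 6,14)
BLT L1: taken
after LSR r7, r7, #4: r7=5>>4=0
after LDR r7, [r1]: r7=M[108]=20
after AND r7, r7, #31: r7=20&31=20
after ADD r1, r1, #4: r1=108+4=112
after ADD r6, r6, #2: r6=6+2=8
CMP r6, #14  (cmp 8,14)
BLT L1: taken
after LSR r7, r7, #4: r7=20>>4=1
after LDR r7, [r1]: r7=M[112]=8
after AND r7, r7, #31: r7=8&31=8
after ADD r1, r1, #4: r1=112+4=116
after ADD r6, r6, #2: r6=8+2=10
CMP r6, #14  (cmp 10,14)
BLT L1: taken
after LSR r7, r7, #4: r7=8>>4=0
after LDR r7, [r1]: r7=M[116]=18
after AND r7, r7, #31: r7=18&31=18
after ADD r1, r1, #4: r1=116+4=120
after ADD r6, r6, #2: r6=10+2=12
CMP r6, #14  (cmp 12,14)
BLT L1: taken
after LSR r7, r7, #4: r7=18>>4=1
after LDR r7, [r1]: r7=M[120]=1
after AND r7, r7, #31: r7=1&31=1
after ADD r1, r1, #4: r1=120+4=124
after ADD r6, r6, #2: r6=12+2=14
CMP r6, #14  (cmp 14,14)
BLT L1: not taken
STR r7, [100] → M[100]=1
halt.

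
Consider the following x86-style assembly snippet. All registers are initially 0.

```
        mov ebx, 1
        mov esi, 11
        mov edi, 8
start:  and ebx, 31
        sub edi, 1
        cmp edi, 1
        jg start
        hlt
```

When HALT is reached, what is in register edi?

mov ebx, 1 → ebx=1
mov esi, 11 → esi=11
mov edi, 8 → edi=8
and ebx, 31 → ebx=1&31=1
sub edi, 1 → edi=8-1=7
cmp edi, 1  (cmp 7,1)
jg start: taken
and ebx, 31 → ebx=1&31=1
sub edi, 1 → edi=7-1=6
cmp edi, 1  (cmp 6,1)
jg start: taken
and ebx, 31 → ebx=1&31=1
sub edi, 1 → edi=6-1=5
cmp edi, 1  (cmp 5,1)
jg start: taken
and ebx, 31 → ebx=1&31=1
sub edi, 1 → edi=5-1=4
cmp edi, 1  (cmp 4,1)
jg start: taken
and ebx, 31 → ebx=1&31=1
sub edi, 1 → edi=4-1=3
cmp edi, 1  (cmp 3,1)
jg start: taken
and ebx, 31 → ebx=1&31=1
sub edi, 1 → edi=3-1=2
cmp edi, 1  (cmp 2,1)
jg start: taken
and ebx, 31 → ebx=1&31=1
sub edi, 1 → edi=2-1=1
cmp edi, 1  (cmp 1,1)
jg start: not taken
halt.

1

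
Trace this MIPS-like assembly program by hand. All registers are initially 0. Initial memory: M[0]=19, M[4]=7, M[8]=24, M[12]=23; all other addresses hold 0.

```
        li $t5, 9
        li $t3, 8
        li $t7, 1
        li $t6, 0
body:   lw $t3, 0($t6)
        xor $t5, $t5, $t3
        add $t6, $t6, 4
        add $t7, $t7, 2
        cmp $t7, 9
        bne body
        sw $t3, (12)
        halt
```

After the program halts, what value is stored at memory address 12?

li $t5, 9 → $t5=9
li $t3, 8 → $t3=8
li $t7, 1 → $t7=1
li $t6, 0 → $t6=0
lw $t3, 0($t6) → $t3=M[0]=19
xor $t5, $t5, $t3 → $t5=9^19=26
add $t6, $t6, 4 → $t6=0+4=4
add $t7, $t7, 2 → $t7=1+2=3
cmp $t7, 9  (cmp 3,9)
bne body: taken
lw $t3, 0($t6) → $t3=M[4]=7
xor $t5, $t5, $t3 → $t5=26^7=29
add $t6, $t6, 4 → $t6=4+4=8
add $t7, $t7, 2 → $t7=3+2=5
cmp $t7, 9  (cmp 5,9)
bne body: taken
lw $t3, 0($t6) → $t3=M[8]=24
xor $t5, $t5, $t3 → $t5=29^24=5
add $t6, $t6, 4 → $t6=8+4=12
add $t7, $t7, 2 → $t7=5+2=7
cmp $t7, 9  (cmp 7,9)
bne body: taken
lw $t3, 0($t6) → $t3=M[12]=23
xor $t5, $t5, $t3 → $t5=5^23=18
add $t6, $t6, 4 → $t6=12+4=16
add $t7, $t7, 2 → $t7=7+2=9
cmp $t7, 9  (cmp 9,9)
bne body: not taken
sw $t3, (12) → M[12]=23
halt.

23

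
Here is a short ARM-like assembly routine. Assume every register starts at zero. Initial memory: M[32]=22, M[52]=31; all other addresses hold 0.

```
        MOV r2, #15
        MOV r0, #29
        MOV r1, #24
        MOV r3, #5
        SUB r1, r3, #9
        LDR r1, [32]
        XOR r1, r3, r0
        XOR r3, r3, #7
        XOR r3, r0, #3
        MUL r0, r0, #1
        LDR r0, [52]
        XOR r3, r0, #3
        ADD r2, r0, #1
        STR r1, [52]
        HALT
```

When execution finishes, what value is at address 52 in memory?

24

MOV r2, #15 → r2=15
MOV r0, #29 → r0=29
MOV r1, #24 → r1=24
MOV r3, #5 → r3=5
SUB r1, r3, #9 → r1=5-9=-4
LDR r1, [32] → r1=M[32]=22
XOR r1, r3, r0 → r1=5^29=24
XOR r3, r3, #7 → r3=5^7=2
XOR r3, r0, #3 → r3=29^3=30
MUL r0, r0, #1 → r0=29*1=29
LDR r0, [52] → r0=M[52]=31
XOR r3, r0, #3 → r3=31^3=28
ADD r2, r0, #1 → r2=31+1=32
STR r1, [52] → M[52]=24
halt.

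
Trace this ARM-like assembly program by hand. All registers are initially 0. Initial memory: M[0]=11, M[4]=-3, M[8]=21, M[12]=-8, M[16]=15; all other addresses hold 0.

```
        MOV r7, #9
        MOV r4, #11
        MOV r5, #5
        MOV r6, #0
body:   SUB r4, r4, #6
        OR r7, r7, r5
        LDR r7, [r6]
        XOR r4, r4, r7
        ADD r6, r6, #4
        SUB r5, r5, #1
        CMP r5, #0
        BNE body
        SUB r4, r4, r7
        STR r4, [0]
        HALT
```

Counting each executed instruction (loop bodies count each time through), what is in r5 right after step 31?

r7=9
r4=11
r5=5
r6=0
r4=11-6=5
r7=9|5=13
r7=M[0]=11
r4=5^11=14
r6=0+4=4
r5=5-1=4
CMP r5, #0  (cmp 4,0)
BNE body: taken
r4=14-6=8
r7=11|4=15
r7=M[4]=-3
r4=8^(-3)=-11
r6=4+4=8
r5=4-1=3
CMP r5, #0  (cmp 3,0)
BNE body: taken
r4=(-11)-6=-17
r7=(-3)|3=-1
r7=M[8]=21
r4=(-17)^21=-6
r6=8+4=12
r5=3-1=2
CMP r5, #0  (cmp 2,0)
BNE body: taken
r4=(-6)-6=-12
r7=21|2=23
r7=M[12]=-8
After step 31: r5 = 2.

2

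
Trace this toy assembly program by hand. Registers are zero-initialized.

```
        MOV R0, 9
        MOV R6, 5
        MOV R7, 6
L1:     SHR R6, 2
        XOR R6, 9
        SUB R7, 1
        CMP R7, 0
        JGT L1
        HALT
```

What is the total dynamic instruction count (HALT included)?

34

MOV R0, 9 → R0=9
MOV R6, 5 → R6=5
MOV R7, 6 → R7=6
SHR R6, 2 → R6=5>>2=1
XOR R6, 9 → R6=1^9=8
SUB R7, 1 → R7=6-1=5
CMP R7, 0  (cmp 5,0)
JGT L1: taken
SHR R6, 2 → R6=8>>2=2
XOR R6, 9 → R6=2^9=11
SUB R7, 1 → R7=5-1=4
CMP R7, 0  (cmp 4,0)
JGT L1: taken
SHR R6, 2 → R6=11>>2=2
XOR R6, 9 → R6=2^9=11
SUB R7, 1 → R7=4-1=3
CMP R7, 0  (cmp 3,0)
JGT L1: taken
SHR R6, 2 → R6=11>>2=2
XOR R6, 9 → R6=2^9=11
SUB R7, 1 → R7=3-1=2
CMP R7, 0  (cmp 2,0)
JGT L1: taken
SHR R6, 2 → R6=11>>2=2
XOR R6, 9 → R6=2^9=11
SUB R7, 1 → R7=2-1=1
CMP R7, 0  (cmp 1,0)
JGT L1: taken
SHR R6, 2 → R6=11>>2=2
XOR R6, 9 → R6=2^9=11
SUB R7, 1 → R7=1-1=0
CMP R7, 0  (cmp 0,0)
JGT L1: not taken
halt.
Total executed instructions: 34.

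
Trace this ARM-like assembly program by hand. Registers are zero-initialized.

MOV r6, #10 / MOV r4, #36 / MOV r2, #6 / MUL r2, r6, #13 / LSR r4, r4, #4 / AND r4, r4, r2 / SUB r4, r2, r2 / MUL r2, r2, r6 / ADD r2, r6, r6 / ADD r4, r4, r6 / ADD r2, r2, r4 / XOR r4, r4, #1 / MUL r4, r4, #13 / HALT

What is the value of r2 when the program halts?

MOV r6, #10 → r6=10
MOV r4, #36 → r4=36
MOV r2, #6 → r2=6
MUL r2, r6, #13 → r2=10*13=130
LSR r4, r4, #4 → r4=36>>4=2
AND r4, r4, r2 → r4=2&130=2
SUB r4, r2, r2 → r4=130-130=0
MUL r2, r2, r6 → r2=130*10=1300
ADD r2, r6, r6 → r2=10+10=20
ADD r4, r4, r6 → r4=0+10=10
ADD r2, r2, r4 → r2=20+10=30
XOR r4, r4, #1 → r4=10^1=11
MUL r4, r4, #13 → r4=11*13=143
halt.

30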